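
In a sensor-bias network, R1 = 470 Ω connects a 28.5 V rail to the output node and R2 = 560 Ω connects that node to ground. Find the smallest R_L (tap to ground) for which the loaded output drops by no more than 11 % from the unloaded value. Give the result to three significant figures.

Output resistance R_th = R1‖R2 = (470 × 560)/1030 = 255.5 Ω.
The fractional drop is R_th/(R_th + R_L); requiring this ≤ 0.110 gives R_L ≥ R_th(1/0.110 − 1) = 255.5 × 8.091 = 2.07 kΩ.

R_L(min) ≈ 2.07 kΩ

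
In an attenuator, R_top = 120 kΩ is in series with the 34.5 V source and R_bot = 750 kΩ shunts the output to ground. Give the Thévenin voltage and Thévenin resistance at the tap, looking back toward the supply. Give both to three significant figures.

V_th = 29.7 V, R_th = 103 kΩ

V_th is the open-circuit tap voltage: 34.5 × 750/(120 + 750) = 29.7 V.
With the supply zeroed, R_top and R_bot appear in parallel from the tap: R_th = R_top‖R_bot = (120 × 750)/870.0 = 103 kΩ.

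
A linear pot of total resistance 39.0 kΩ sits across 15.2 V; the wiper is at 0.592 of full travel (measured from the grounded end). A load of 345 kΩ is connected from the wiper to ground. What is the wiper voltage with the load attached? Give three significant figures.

The wiper splits the pot into (1−α)R = 15.91 kΩ above and αR = 23.09 kΩ below.
Lower section ‖ load = 21.64 kΩ.
V_wiper = 15.2 × 21.64/(15.91 + 21.64) = 8.76 V.

V ≈ 8.76 V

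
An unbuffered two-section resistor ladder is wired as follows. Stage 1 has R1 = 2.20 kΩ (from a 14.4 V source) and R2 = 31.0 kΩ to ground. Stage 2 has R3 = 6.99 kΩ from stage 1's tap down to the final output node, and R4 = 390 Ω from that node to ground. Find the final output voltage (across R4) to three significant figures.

Stage 2 presents R3+R4 = 7380 Ω as a load on stage 1's tap.
Stage 1's lower leg becomes R2‖(R3+R4) = 5961 Ω, so V_mid = 14.4 × 5961/8161 = 10.52 V.
Stage 2 is itself unloaded: V_out = V_mid × R4/(R3+R4) = 10.52 × 390/7380 = 0.556 V.

V_out ≈ 0.556 V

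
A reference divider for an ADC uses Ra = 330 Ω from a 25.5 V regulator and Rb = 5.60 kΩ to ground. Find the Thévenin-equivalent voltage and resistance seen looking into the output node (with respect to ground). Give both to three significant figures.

V_th = 24.1 V, R_th = 312 Ω

V_th is the open-circuit tap voltage: 25.5 × 5600/(330 + 5600) = 24.1 V.
With the supply zeroed, Ra and Rb appear in parallel from the tap: R_th = Ra‖Rb = (330 × 5600)/5930 = 312 Ω.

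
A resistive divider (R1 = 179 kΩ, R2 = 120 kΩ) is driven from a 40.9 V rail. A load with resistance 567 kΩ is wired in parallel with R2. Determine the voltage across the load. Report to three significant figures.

The load sits in parallel with R2: R2‖R_L = (120 × 567) / (120 + 567) = 99.04 kΩ.
V_out = 40.9 × 99.04 / (179 + 99.04) = 40.9 × 99.04/278.0 = 14.6 V.
(Unloaded it would have been 16.4 V.)

V_out ≈ 14.6 V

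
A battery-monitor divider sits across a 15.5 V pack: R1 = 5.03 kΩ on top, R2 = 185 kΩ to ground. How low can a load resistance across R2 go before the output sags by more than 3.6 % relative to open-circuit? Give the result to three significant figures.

R_L(min) ≈ 131 kΩ

Output resistance R_th = R1‖R2 = (5.03 × 185)/190.0 = 4.897 kΩ.
The fractional drop is R_th/(R_th + R_L); requiring this ≤ 0.0360 gives R_L ≥ R_th(1/0.0360 − 1) = 4.897 × 26.78 = 131 kΩ.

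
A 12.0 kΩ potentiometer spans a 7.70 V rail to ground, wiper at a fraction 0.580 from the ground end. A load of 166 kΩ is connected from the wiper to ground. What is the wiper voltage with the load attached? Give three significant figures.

The wiper splits the pot into (1−α)R = 5.040 kΩ above and αR = 6.960 kΩ below.
Lower section ‖ load = 6.680 kΩ.
V_wiper = 7.70 × 6.680/(5.040 + 6.680) = 4.39 V.

V ≈ 4.39 V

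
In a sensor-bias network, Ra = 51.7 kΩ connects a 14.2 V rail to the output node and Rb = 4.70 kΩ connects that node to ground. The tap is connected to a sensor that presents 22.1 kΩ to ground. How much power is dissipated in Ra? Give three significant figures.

Total resistance from the source is Ra + (Rb‖R_L) = 55.58 kΩ, so I = 14.2/55.58 kΩ = 0.2555 mA.
P = I²·Ra = (0.2555 mA)² × 51.7 kΩ = 3.38 mW.

P ≈ 3.38 mW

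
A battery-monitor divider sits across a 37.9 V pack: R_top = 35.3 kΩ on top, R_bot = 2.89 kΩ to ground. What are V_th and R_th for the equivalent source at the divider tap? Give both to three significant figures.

V_th = 2.87 V, R_th = 2.67 kΩ

V_th is the open-circuit tap voltage: 37.9 × 2.89/(35.3 + 2.89) = 2.87 V.
With the supply zeroed, R_top and R_bot appear in parallel from the tap: R_th = R_top‖R_bot = (35.3 × 2.89)/38.19 = 2.67 kΩ.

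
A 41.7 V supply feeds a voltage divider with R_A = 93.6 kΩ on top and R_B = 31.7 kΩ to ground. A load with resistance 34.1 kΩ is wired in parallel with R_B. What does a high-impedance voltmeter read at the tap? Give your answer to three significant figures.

The load sits in parallel with R_B: R_B‖R_L = (31.7 × 34.1) / (31.7 + 34.1) = 16.43 kΩ.
V_out = 41.7 × 16.43 / (93.6 + 16.43) = 41.7 × 16.43/110.0 = 6.23 V.
(Unloaded it would have been 10.5 V.)

V_out ≈ 6.23 V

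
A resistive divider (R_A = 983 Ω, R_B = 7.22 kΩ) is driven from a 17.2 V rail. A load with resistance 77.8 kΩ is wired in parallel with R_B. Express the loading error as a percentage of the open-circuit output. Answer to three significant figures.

The divider's output (Thévenin) resistance is R_A‖R_B = 865.2 Ω.
Fractional drop under load = R_th/(R_th + R_L) = 865.2 / (865.2 + 77800) = 0.01100.
So the output falls by 1.10 %.

1.10 %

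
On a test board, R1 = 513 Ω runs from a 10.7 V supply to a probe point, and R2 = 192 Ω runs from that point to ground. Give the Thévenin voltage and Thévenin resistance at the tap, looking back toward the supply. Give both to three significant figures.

V_th is the open-circuit tap voltage: 10.7 × 192/(513 + 192) = 2.91 V.
With the supply zeroed, R1 and R2 appear in parallel from the tap: R_th = R1‖R2 = (513 × 192)/705.0 = 140 Ω.

V_th = 2.91 V, R_th = 140 Ω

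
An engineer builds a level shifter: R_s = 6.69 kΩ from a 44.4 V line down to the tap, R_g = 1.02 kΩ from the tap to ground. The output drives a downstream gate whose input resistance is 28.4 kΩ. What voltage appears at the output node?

V_out ≈ 5.70 V

The load sits in parallel with R_g: R_g‖R_L = (1.02 × 28.4) / (1.02 + 28.4) = 0.9846 kΩ.
V_out = 44.4 × 0.9846 / (6.69 + 0.9846) = 44.4 × 0.9846/7.675 = 5.70 V.
(Unloaded it would have been 5.87 V.)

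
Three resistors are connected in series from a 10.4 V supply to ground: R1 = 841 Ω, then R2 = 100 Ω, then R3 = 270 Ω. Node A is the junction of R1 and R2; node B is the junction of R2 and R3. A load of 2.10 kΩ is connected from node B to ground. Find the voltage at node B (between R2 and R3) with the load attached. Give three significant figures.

At node B, R3 is in parallel with the load: R3‖R_L = 239.2 Ω.
Below node A the resistance is R2 + (R3‖R_L) = 339.2 Ω, so V_A = 10.4 × 339.2/1180 = 2.989 V.
Then V_B = V_A × (R3‖R_L)/(R2 + R3‖R_L) = 2.989 × 239.2/339.2 = 2.11 V.

V ≈ 2.11 V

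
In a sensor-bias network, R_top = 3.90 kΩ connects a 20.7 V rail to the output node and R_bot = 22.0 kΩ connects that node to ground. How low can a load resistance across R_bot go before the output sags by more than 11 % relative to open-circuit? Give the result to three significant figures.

R_L(min) ≈ 26.8 kΩ

Output resistance R_th = R_top‖R_bot = (3.90 × 22.0)/25.90 = 3.313 kΩ.
The fractional drop is R_th/(R_th + R_L); requiring this ≤ 0.110 gives R_L ≥ R_th(1/0.110 − 1) = 3.313 × 8.091 = 26.8 kΩ.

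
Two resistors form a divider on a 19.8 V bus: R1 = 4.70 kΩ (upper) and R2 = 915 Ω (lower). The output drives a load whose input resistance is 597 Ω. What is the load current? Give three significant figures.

R2‖R_L = 361.3 Ω; V_out = 19.8 × 361.3/5061 = 1.413 V.
I_L = V_out / R_L = 1.413 / 597 Ω = 2.37 mA.

I_L ≈ 2.37 mA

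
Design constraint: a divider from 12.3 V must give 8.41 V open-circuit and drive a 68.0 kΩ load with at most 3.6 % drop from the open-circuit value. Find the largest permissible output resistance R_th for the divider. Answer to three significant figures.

R_th ≤ 2.54 kΩ

Loading drop = R_th/(R_th + R_L) ≤ 0.0360, so R_th ≤ R_L · ε/(1−ε) = 68.0 kΩ × 0.0360/0.9640 = 2.54 kΩ.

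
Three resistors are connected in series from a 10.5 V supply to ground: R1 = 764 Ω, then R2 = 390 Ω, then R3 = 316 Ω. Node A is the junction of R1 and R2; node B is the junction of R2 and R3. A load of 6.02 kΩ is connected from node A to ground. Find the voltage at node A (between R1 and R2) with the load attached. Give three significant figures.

V ≈ 4.75 V

Below node A the series string R2+R3 = 706.0 Ω sits in parallel with the 6020 Ω load: 631.9 Ω.
V_A = 10.5 × 631.9/(764 + 631.9) = 4.75 V.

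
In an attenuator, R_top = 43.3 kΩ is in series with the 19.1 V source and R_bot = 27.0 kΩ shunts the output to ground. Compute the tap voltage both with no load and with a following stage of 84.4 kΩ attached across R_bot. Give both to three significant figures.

Unloaded: 7.34 V; loaded: 6.13 V

Open-circuit: V = 19.1 × 27.0/(43.3 + 27.0) = 7.34 V.
With the load, R_bot becomes R_bot‖R_L = 20.46 kΩ, so V = 19.1 × 20.46/63.76 = 6.13 V.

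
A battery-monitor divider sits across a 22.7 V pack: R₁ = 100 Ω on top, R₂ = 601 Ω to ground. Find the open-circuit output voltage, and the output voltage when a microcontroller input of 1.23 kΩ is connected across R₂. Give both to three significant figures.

Unloaded: 19.5 V; loaded: 18.2 V

Open-circuit: V = 22.7 × 601/(100 + 601) = 19.5 V.
With the load, R₂ becomes R₂‖R_L = 403.7 Ω, so V = 22.7 × 403.7/503.7 = 18.2 V.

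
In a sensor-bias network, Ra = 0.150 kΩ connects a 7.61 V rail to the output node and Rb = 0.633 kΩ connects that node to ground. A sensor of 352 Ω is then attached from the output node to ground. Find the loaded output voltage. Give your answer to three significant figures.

The load sits in parallel with Rb: Rb‖R_L = (633 × 352) / (633 + 352) = 226.2 Ω.
V_out = 7.61 × 226.2 / (150 + 226.2) = 7.61 × 226.2/376.2 = 4.58 V.

V_out ≈ 4.58 V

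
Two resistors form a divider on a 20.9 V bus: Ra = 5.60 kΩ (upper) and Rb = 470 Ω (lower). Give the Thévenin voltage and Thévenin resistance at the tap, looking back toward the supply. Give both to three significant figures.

V_th = 1.62 V, R_th = 434 Ω

V_th is the open-circuit tap voltage: 20.9 × 470/(5600 + 470) = 1.62 V.
With the supply zeroed, Ra and Rb appear in parallel from the tap: R_th = Ra‖Rb = (5600 × 470)/6070 = 434 Ω.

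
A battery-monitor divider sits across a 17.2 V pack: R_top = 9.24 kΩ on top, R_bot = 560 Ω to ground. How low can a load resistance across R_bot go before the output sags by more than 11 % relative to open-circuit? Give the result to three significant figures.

Output resistance R_th = R_top‖R_bot = (9240 × 560)/9800 = 528.0 Ω.
The fractional drop is R_th/(R_th + R_L); requiring this ≤ 0.110 gives R_L ≥ R_th(1/0.110 − 1) = 528.0 × 8.091 = 4.27 kΩ.

R_L(min) ≈ 4.27 kΩ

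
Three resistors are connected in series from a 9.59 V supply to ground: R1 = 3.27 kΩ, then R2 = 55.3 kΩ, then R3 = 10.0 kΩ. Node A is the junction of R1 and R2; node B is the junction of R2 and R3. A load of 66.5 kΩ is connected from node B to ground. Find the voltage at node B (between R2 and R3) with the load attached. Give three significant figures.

At node B, R3 is in parallel with the load: R3‖R_L = 8.693 kΩ.
Below node A the resistance is R2 + (R3‖R_L) = 63.99 kΩ, so V_A = 9.59 × 63.99/67.26 = 9.124 V.
Then V_B = V_A × (R3‖R_L)/(R2 + R3‖R_L) = 9.124 × 8.693/63.99 = 1.24 V.

V ≈ 1.24 V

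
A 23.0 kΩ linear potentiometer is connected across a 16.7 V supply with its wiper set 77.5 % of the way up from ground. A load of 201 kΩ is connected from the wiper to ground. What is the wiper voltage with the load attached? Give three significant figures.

The wiper splits the pot into (1−α)R = 5.175 kΩ above and αR = 17.82 kΩ below.
Lower section ‖ load = 16.37 kΩ.
V_wiper = 16.7 × 16.37/(5.175 + 16.37) = 12.7 V.

V ≈ 12.7 V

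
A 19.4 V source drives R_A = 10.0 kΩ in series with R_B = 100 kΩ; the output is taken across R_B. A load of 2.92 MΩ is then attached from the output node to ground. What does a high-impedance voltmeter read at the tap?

V_out ≈ 17.6 V

The load sits in parallel with R_B: R_B‖R_L = (100 × 2920) / (100 + 2920) = 96.69 kΩ.
V_out = 19.4 × 96.69 / (10.0 + 96.69) = 19.4 × 96.69/106.7 = 17.6 V.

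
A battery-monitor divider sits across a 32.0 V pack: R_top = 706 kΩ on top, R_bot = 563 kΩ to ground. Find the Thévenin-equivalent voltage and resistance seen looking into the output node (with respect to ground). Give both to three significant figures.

V_th = 14.2 V, R_th = 313 kΩ

V_th is the open-circuit tap voltage: 32.0 × 563/(706 + 563) = 14.2 V.
With the supply zeroed, R_top and R_bot appear in parallel from the tap: R_th = R_top‖R_bot = (706 × 563)/1269 = 313 kΩ.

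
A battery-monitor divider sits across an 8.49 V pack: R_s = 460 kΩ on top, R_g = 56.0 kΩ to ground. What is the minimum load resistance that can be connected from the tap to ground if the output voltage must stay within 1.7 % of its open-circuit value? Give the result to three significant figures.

Output resistance R_th = R_s‖R_g = (460 × 56.0)/516.0 = 49.92 kΩ.
The fractional drop is R_th/(R_th + R_L); requiring this ≤ 0.0170 gives R_L ≥ R_th(1/0.0170 − 1) = 49.92 × 57.82 = 2.89 MΩ.

R_L(min) ≈ 2.89 MΩ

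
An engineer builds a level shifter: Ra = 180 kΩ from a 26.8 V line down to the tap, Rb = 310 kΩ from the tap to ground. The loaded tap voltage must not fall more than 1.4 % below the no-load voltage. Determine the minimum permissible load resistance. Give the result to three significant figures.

Output resistance R_th = Ra‖Rb = (180 × 310)/490.0 = 113.9 kΩ.
The fractional drop is R_th/(R_th + R_L); requiring this ≤ 0.0140 gives R_L ≥ R_th(1/0.0140 − 1) = 113.9 × 70.43 = 8.02 MΩ.

R_L(min) ≈ 8.02 MΩ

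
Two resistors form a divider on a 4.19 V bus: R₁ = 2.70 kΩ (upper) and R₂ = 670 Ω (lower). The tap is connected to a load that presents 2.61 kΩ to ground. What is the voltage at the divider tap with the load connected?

The load sits in parallel with R₂: R₂‖R_L = (670 × 2610) / (670 + 2610) = 533.1 Ω.
V_out = 4.19 × 533.1 / (2700 + 533.1) = 4.19 × 533.1/3233 = 0.691 V.

V_out ≈ 0.691 V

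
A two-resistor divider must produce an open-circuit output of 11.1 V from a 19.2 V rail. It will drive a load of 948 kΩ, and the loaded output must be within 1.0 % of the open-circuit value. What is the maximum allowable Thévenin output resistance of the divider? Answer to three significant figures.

Loading drop = R_th/(R_th + R_L) ≤ 0.0100, so R_th ≤ R_L · ε/(1−ε) = 948 kΩ × 0.0100/0.9900 = 9.58 kΩ.
(Any R1, R2 with R2/(R1+R2) = 0.578 and R1‖R2 ≤ 9.58 kΩ will meet the spec.)

R_th ≤ 9.58 kΩ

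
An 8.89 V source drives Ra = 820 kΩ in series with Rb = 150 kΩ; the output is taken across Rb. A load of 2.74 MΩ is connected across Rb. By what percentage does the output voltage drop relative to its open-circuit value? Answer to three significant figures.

The divider's output (Thévenin) resistance is Ra‖Rb = 126.8 kΩ.
Fractional drop under load = R_th/(R_th + R_L) = 126.8 / (126.8 + 2740) = 0.04423.
So the output falls by 4.42 %.

4.42 %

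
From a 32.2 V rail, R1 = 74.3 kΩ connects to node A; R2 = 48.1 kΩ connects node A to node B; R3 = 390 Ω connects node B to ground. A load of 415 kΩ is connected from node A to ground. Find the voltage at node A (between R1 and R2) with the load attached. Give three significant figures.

Below node A the series string R2+R3 = 48490 Ω sits in parallel with the 415000 Ω load: 43420 Ω.
V_A = 32.2 × 43420/(74300 + 43420) = 11.9 V.

V ≈ 11.9 V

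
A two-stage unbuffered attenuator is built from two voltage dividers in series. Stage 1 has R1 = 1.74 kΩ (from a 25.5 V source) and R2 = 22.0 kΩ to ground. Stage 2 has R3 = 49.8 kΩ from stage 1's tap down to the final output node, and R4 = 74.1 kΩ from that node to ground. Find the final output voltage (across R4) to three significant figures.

V_out ≈ 14.0 V

Stage 2 presents R3+R4 = 123.9 kΩ as a load on stage 1's tap.
Stage 1's lower leg becomes R2‖(R3+R4) = 18.68 kΩ, so V_mid = 25.5 × 18.68/20.42 = 23.33 V.
Stage 2 is itself unloaded: V_out = V_mid × R4/(R3+R4) = 23.33 × 74.1/123.9 = 14.0 V.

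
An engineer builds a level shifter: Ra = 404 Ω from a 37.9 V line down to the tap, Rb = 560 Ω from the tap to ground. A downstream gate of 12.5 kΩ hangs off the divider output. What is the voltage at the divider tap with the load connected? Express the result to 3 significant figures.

V_out ≈ 21.6 V

The load sits in parallel with Rb: Rb‖R_L = (560 × 12500) / (560 + 12500) = 536.0 Ω.
V_out = 37.9 × 536.0 / (404 + 536.0) = 37.9 × 536.0/940.0 = 21.6 V.
(Unloaded it would have been 22.0 V.)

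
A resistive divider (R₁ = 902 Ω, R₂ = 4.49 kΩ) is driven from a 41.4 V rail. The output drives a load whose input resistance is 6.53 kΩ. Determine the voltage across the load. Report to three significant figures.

V_out ≈ 30.9 V

The load sits in parallel with R₂: R₂‖R_L = (4490 × 6530) / (4490 + 6530) = 2661 Ω.
V_out = 41.4 × 2661 / (902 + 2661) = 41.4 × 2661/3563 = 30.9 V.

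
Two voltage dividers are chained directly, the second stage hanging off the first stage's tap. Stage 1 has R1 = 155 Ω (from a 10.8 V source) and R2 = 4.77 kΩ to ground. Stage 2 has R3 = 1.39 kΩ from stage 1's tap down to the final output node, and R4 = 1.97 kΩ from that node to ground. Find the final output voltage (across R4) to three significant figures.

Stage 2 presents R3+R4 = 3360 Ω as a load on stage 1's tap.
Stage 1's lower leg becomes R2‖(R3+R4) = 1971 Ω, so V_mid = 10.8 × 1971/2126 = 10.01 V.
Stage 2 is itself unloaded: V_out = V_mid × R4/(R3+R4) = 10.01 × 1970/3360 = 5.87 V.

V_out ≈ 5.87 V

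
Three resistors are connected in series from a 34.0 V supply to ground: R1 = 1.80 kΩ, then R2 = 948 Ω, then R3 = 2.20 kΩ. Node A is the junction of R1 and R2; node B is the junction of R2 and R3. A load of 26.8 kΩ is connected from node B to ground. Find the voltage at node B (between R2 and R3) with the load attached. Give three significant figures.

V ≈ 14.5 V

At node B, R3 is in parallel with the load: R3‖R_L = 2033 Ω.
Below node A the resistance is R2 + (R3‖R_L) = 2981 Ω, so V_A = 34.0 × 2981/4781 = 21.20 V.
Then V_B = V_A × (R3‖R_L)/(R2 + R3‖R_L) = 21.20 × 2033/2981 = 14.5 V.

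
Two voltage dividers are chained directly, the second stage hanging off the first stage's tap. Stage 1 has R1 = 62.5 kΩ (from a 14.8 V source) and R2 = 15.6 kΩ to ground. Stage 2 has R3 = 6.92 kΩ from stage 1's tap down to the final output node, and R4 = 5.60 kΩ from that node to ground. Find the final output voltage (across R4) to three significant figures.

V_out ≈ 0.662 V

Stage 2 presents R3+R4 = 12.52 kΩ as a load on stage 1's tap.
Stage 1's lower leg becomes R2‖(R3+R4) = 6.946 kΩ, so V_mid = 14.8 × 6.946/69.45 = 1.480 V.
Stage 2 is itself unloaded: V_out = V_mid × R4/(R3+R4) = 1.480 × 5.60/12.52 = 0.662 V.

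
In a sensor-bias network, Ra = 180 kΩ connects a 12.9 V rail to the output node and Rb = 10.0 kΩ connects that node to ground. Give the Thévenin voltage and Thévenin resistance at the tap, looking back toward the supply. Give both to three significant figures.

V_th = 0.679 V, R_th = 9.47 kΩ

V_th is the open-circuit tap voltage: 12.9 × 10.0/(180 + 10.0) = 0.679 V.
With the supply zeroed, Ra and Rb appear in parallel from the tap: R_th = Ra‖Rb = (180 × 10.0)/190.0 = 9.47 kΩ.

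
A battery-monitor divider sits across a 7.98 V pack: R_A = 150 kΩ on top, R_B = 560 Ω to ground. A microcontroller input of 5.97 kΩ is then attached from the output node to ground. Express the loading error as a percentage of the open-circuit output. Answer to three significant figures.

8.55 %

Unloaded V = 7.98 × 560/150600 = 0.029681 V.
Loaded: R_B‖R_L = 512.0 Ω, giving V = 7.98 × 512.0/150500 = 0.027144 V.
Drop = (0.029681 − 0.027144) / 0.029681 = 8.55 %.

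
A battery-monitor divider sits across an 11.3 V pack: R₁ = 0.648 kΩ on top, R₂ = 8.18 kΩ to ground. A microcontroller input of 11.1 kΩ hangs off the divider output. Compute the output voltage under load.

The load sits in parallel with R₂: R₂‖R_L = (8180 × 11100) / (8180 + 11100) = 4709 Ω.
V_out = 11.3 × 4709 / (648 + 4709) = 11.3 × 4709/5357 = 9.93 V.
(Unloaded it would have been 10.5 V.)

V_out ≈ 9.93 V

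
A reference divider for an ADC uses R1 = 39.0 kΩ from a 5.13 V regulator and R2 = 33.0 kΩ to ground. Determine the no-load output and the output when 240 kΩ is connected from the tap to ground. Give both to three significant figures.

Open-circuit: V = 5.13 × 33.0/(39.0 + 33.0) = 2.35 V.
With the load, R2 becomes R2‖R_L = 29.01 kΩ, so V = 5.13 × 29.01/68.01 = 2.19 V.

Unloaded: 2.35 V; loaded: 2.19 V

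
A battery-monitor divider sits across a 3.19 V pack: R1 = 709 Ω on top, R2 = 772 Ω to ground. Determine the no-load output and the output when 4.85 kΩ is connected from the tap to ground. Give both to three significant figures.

Unloaded: 1.66 V; loaded: 1.55 V

Open-circuit: V = 3.19 × 772/(709 + 772) = 1.66 V.
With the load, R2 becomes R2‖R_L = 666.0 Ω, so V = 3.19 × 666.0/1375 = 1.55 V.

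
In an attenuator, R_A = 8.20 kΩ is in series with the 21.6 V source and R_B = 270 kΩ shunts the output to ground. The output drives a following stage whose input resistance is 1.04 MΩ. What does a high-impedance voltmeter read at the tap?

V_out ≈ 20.8 V

The load sits in parallel with R_B: R_B‖R_L = (270 × 1040) / (270 + 1040) = 214.4 kΩ.
V_out = 21.6 × 214.4 / (8.20 + 214.4) = 21.6 × 214.4/222.6 = 20.8 V.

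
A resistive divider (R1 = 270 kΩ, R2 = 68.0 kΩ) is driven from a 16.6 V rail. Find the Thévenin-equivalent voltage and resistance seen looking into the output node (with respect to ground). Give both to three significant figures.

V_th = 3.34 V, R_th = 54.3 kΩ

V_th is the open-circuit tap voltage: 16.6 × 68.0/(270 + 68.0) = 3.34 V.
With the supply zeroed, R1 and R2 appear in parallel from the tap: R_th = R1‖R2 = (270 × 68.0)/338.0 = 54.3 kΩ.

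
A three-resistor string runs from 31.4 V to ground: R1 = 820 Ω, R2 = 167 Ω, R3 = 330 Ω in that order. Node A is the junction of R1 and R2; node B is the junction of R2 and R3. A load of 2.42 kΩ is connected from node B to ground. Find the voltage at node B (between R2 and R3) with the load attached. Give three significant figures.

At node B, R3 is in parallel with the load: R3‖R_L = 290.4 Ω.
Below node A the resistance is R2 + (R3‖R_L) = 457.4 Ω, so V_A = 31.4 × 457.4/1277 = 11.24 V.
Then V_B = V_A × (R3‖R_L)/(R2 + R3‖R_L) = 11.24 × 290.4/457.4 = 7.14 V.

V ≈ 7.14 V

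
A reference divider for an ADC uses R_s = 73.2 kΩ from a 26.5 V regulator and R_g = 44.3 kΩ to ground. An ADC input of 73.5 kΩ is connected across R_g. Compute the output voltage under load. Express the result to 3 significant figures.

The load sits in parallel with R_g: R_g‖R_L = (44.3 × 73.5) / (44.3 + 73.5) = 27.64 kΩ.
V_out = 26.5 × 27.64 / (73.2 + 27.64) = 26.5 × 27.64/100.8 = 7.26 V.

V_out ≈ 7.26 V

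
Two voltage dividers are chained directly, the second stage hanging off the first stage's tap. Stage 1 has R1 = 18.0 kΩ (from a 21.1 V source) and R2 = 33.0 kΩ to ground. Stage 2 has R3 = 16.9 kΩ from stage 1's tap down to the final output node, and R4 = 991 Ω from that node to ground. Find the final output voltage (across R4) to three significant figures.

Stage 2 presents R3+R4 = 17890 Ω as a load on stage 1's tap.
Stage 1's lower leg becomes R2‖(R3+R4) = 11600 Ω, so V_mid = 21.1 × 11600/29600 = 8.269 V.
Stage 2 is itself unloaded: V_out = V_mid × R4/(R3+R4) = 8.269 × 991/17890 = 0.458 V.

V_out ≈ 0.458 V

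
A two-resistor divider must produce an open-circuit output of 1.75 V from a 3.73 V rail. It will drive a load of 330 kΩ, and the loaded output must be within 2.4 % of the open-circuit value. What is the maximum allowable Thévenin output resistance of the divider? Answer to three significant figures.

R_th ≤ 8.11 kΩ

Loading drop = R_th/(R_th + R_L) ≤ 0.0240, so R_th ≤ R_L · ε/(1−ε) = 330 kΩ × 0.0240/0.9760 = 8.11 kΩ.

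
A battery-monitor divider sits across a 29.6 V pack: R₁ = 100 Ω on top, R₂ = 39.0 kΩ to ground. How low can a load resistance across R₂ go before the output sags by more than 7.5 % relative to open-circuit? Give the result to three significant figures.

Output resistance R_th = R₁‖R₂ = (100 × 39000)/39100 = 99.74 Ω.
The fractional drop is R_th/(R_th + R_L); requiring this ≤ 0.0750 gives R_L ≥ R_th(1/0.0750 − 1) = 99.74 × 12.33 = 1.23 kΩ.

R_L(min) ≈ 1.23 kΩ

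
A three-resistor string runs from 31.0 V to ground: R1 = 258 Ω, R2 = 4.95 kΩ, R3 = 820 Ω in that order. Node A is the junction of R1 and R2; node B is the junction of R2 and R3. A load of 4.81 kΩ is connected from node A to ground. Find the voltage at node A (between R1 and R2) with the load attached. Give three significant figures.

V ≈ 28.2 V

Below node A the series string R2+R3 = 5770 Ω sits in parallel with the 4810 Ω load: 2623 Ω.
V_A = 31.0 × 2623/(258 + 2623) = 28.2 V.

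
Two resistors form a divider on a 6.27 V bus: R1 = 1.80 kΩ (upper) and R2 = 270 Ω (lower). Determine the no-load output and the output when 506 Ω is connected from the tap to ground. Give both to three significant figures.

Unloaded: 0.818 V; loaded: 0.559 V

Open-circuit: V = 6.27 × 270/(1800 + 270) = 0.818 V.
With the load, R2 becomes R2‖R_L = 176.1 Ω, so V = 6.27 × 176.1/1976 = 0.559 V.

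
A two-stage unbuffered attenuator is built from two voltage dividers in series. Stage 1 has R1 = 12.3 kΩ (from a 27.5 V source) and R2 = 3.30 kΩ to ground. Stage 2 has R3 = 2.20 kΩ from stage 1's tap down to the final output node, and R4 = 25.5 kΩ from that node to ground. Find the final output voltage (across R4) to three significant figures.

Stage 2 presents R3+R4 = 27.70 kΩ as a load on stage 1's tap.
Stage 1's lower leg becomes R2‖(R3+R4) = 2.949 kΩ, so V_mid = 27.5 × 2.949/15.25 = 5.318 V.
Stage 2 is itself unloaded: V_out = V_mid × R4/(R3+R4) = 5.318 × 25.5/27.70 = 4.90 V.

V_out ≈ 4.90 V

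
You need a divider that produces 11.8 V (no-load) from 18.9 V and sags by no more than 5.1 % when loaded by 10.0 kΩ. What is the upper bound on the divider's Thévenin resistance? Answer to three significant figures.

Loading drop = R_th/(R_th + R_L) ≤ 0.0510, so R_th ≤ R_L · ε/(1−ε) = 10.0 kΩ × 0.0510/0.9490 = 537 Ω.

R_th ≤ 537 Ω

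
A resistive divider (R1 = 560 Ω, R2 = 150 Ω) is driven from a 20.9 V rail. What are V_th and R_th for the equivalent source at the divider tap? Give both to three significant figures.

V_th is the open-circuit tap voltage: 20.9 × 150/(560 + 150) = 4.42 V.
With the supply zeroed, R1 and R2 appear in parallel from the tap: R_th = R1‖R2 = (560 × 150)/710.0 = 118 Ω.

V_th = 4.42 V, R_th = 118 Ω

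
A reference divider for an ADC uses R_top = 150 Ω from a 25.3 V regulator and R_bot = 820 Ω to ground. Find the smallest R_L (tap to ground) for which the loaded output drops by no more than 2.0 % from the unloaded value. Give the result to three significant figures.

Output resistance R_th = R_top‖R_bot = (150 × 820)/970.0 = 126.8 Ω.
The fractional drop is R_th/(R_th + R_L); requiring this ≤ 0.0200 gives R_L ≥ R_th(1/0.0200 − 1) = 126.8 × 49.00 = 6.21 kΩ.

R_L(min) ≈ 6.21 kΩ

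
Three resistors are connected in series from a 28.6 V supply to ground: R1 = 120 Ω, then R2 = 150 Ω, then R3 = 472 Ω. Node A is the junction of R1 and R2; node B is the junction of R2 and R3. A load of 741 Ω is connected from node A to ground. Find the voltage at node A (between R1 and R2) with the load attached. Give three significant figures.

V ≈ 21.1 V

Below node A the series string R2+R3 = 622.0 Ω sits in parallel with the 741 Ω load: 338.2 Ω.
V_A = 28.6 × 338.2/(120 + 338.2) = 21.1 V.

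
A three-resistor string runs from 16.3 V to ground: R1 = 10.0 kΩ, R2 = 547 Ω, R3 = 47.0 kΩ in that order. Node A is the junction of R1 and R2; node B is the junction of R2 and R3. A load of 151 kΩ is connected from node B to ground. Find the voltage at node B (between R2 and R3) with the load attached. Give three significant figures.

At node B, R3 is in parallel with the load: R3‖R_L = 35840 Ω.
Below node A the resistance is R2 + (R3‖R_L) = 36390 Ω, so V_A = 16.3 × 36390/46390 = 12.79 V.
Then V_B = V_A × (R3‖R_L)/(R2 + R3‖R_L) = 12.79 × 35840/36390 = 12.6 V.

V ≈ 12.6 V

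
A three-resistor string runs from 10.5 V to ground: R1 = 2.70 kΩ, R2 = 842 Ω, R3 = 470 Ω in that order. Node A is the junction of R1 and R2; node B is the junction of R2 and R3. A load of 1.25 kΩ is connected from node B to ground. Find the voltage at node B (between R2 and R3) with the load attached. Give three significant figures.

At node B, R3 is in parallel with the load: R3‖R_L = 341.6 Ω.
Below node A the resistance is R2 + (R3‖R_L) = 1184 Ω, so V_A = 10.5 × 1184/3884 = 3.200 V.
Then V_B = V_A × (R3‖R_L)/(R2 + R3‖R_L) = 3.200 × 341.6/1184 = 0.924 V.

V ≈ 0.924 V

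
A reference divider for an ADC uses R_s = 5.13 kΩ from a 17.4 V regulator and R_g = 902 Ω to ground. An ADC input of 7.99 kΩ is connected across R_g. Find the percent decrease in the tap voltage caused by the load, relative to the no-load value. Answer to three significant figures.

8.76 %

The divider's output (Thévenin) resistance is R_s‖R_g = 767.1 Ω.
Fractional drop under load = R_th/(R_th + R_L) = 767.1 / (767.1 + 7990) = 0.08760.
So the output falls by 8.76 %.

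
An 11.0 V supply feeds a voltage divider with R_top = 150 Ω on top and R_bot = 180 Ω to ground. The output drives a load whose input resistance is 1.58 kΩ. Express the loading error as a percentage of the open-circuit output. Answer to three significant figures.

The divider's output (Thévenin) resistance is R_top‖R_bot = 81.82 Ω.
Fractional drop under load = R_th/(R_th + R_L) = 81.82 / (81.82 + 1580) = 0.04923.
So the output falls by 4.92 %.

4.92 %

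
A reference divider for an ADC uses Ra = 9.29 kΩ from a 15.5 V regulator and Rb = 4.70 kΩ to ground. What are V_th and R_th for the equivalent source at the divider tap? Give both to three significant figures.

V_th = 5.21 V, R_th = 3.12 kΩ

V_th is the open-circuit tap voltage: 15.5 × 4.70/(9.29 + 4.70) = 5.21 V.
With the supply zeroed, Ra and Rb appear in parallel from the tap: R_th = Ra‖Rb = (9.29 × 4.70)/13.99 = 3.12 kΩ.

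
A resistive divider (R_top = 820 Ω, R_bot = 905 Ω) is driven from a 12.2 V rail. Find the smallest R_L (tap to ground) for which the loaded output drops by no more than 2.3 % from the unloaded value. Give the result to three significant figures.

R_L(min) ≈ 18.3 kΩ

Output resistance R_th = R_top‖R_bot = (820 × 905)/1725 = 430.2 Ω.
The fractional drop is R_th/(R_th + R_L); requiring this ≤ 0.0230 gives R_L ≥ R_th(1/0.0230 − 1) = 430.2 × 42.48 = 18.3 kΩ.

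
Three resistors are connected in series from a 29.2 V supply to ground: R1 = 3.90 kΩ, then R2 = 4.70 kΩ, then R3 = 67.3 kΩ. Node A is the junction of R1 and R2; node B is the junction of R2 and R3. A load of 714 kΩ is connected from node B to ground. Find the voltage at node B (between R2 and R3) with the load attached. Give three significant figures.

At node B, R3 is in parallel with the load: R3‖R_L = 61.50 kΩ.
Below node A the resistance is R2 + (R3‖R_L) = 66.20 kΩ, so V_A = 29.2 × 66.20/70.10 = 27.58 V.
Then V_B = V_A × (R3‖R_L)/(R2 + R3‖R_L) = 27.58 × 61.50/66.20 = 25.6 V.

V ≈ 25.6 V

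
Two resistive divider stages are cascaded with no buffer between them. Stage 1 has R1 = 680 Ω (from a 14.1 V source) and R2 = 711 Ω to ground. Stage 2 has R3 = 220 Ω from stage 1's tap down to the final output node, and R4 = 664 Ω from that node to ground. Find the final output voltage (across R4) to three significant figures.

Stage 2 presents R3+R4 = 884.0 Ω as a load on stage 1's tap.
Stage 1's lower leg becomes R2‖(R3+R4) = 394.1 Ω, so V_mid = 14.1 × 394.1/1074 = 5.173 V.
Stage 2 is itself unloaded: V_out = V_mid × R4/(R3+R4) = 5.173 × 664/884.0 = 3.89 V.

V_out ≈ 3.89 V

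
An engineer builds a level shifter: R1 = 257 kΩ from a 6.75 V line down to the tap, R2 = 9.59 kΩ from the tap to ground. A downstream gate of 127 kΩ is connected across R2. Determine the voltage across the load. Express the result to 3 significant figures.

The load sits in parallel with R2: R2‖R_L = (9.59 × 127) / (9.59 + 127) = 8.917 kΩ.
V_out = 6.75 × 8.917 / (257 + 8.917) = 6.75 × 8.917/265.9 = 0.226 V.
(Unloaded it would have been 0.243 V.)

V_out ≈ 0.226 V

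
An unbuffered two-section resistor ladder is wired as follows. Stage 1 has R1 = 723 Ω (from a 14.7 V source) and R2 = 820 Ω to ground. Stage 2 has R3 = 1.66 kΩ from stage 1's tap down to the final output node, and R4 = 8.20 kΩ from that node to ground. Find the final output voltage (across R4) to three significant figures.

V_out ≈ 6.25 V

Stage 2 presents R3+R4 = 9860 Ω as a load on stage 1's tap.
Stage 1's lower leg becomes R2‖(R3+R4) = 757.0 Ω, so V_mid = 14.7 × 757.0/1480 = 7.519 V.
Stage 2 is itself unloaded: V_out = V_mid × R4/(R3+R4) = 7.519 × 8200/9860 = 6.25 V.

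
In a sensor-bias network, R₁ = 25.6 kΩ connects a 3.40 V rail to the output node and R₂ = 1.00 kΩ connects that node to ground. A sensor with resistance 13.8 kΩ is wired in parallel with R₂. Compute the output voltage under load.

The load sits in parallel with R₂: R₂‖R_L = (1.00 × 13.8) / (1.00 + 13.8) = 0.9324 kΩ.
V_out = 3.40 × 0.9324 / (25.6 + 0.9324) = 3.40 × 0.9324/26.53 = 0.119 V.
(Unloaded it would have been 0.128 V.)

V_out ≈ 0.119 V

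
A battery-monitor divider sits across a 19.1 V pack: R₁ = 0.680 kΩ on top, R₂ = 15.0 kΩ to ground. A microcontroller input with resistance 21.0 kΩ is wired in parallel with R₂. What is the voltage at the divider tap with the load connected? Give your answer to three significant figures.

V_out ≈ 17.7 V

The load sits in parallel with R₂: R₂‖R_L = (15000 × 21000) / (15000 + 21000) = 8750 Ω.
V_out = 19.1 × 8750 / (680 + 8750) = 19.1 × 8750/9430 = 17.7 V.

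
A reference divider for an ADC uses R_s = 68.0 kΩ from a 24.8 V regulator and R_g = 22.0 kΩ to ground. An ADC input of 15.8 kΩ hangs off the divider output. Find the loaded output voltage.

V_out ≈ 2.95 V

The load sits in parallel with R_g: R_g‖R_L = (22.0 × 15.8) / (22.0 + 15.8) = 9.196 kΩ.
V_out = 24.8 × 9.196 / (68.0 + 9.196) = 24.8 × 9.196/77.20 = 2.95 V.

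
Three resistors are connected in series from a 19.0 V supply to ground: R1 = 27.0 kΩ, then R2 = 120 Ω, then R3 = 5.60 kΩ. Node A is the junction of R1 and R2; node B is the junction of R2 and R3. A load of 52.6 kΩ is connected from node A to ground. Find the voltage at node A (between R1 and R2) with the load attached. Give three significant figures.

V ≈ 3.05 V

Below node A the series string R2+R3 = 5720 Ω sits in parallel with the 52600 Ω load: 5159 Ω.
V_A = 19.0 × 5159/(27000 + 5159) = 3.05 V.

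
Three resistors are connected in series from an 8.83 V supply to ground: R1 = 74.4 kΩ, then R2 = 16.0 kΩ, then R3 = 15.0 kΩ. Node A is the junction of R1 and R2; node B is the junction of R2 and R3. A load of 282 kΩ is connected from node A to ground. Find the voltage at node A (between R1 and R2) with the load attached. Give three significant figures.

Below node A the series string R2+R3 = 31.00 kΩ sits in parallel with the 282 kΩ load: 27.93 kΩ.
V_A = 8.83 × 27.93/(74.4 + 27.93) = 2.41 V.

V ≈ 2.41 V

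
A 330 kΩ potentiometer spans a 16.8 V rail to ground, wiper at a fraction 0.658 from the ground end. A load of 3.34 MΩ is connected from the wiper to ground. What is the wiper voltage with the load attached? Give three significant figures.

The wiper splits the pot into (1−α)R = 112.9 kΩ above and αR = 217.1 kΩ below.
Lower section ‖ load = 203.9 kΩ.
V_wiper = 16.8 × 203.9/(112.9 + 203.9) = 10.8 V.

V ≈ 10.8 V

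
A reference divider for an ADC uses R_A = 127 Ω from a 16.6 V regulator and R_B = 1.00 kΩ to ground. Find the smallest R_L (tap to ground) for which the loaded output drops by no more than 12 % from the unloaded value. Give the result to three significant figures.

R_L(min) ≈ 826 Ω

Output resistance R_th = R_A‖R_B = (127 × 1000)/1127 = 112.7 Ω.
The fractional drop is R_th/(R_th + R_L); requiring this ≤ 0.120 gives R_L ≥ R_th(1/0.120 − 1) = 112.7 × 7.333 = 826 Ω.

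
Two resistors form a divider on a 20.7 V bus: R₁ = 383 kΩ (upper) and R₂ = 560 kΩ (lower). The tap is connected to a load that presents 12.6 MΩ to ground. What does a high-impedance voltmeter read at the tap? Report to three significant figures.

V_out ≈ 12.1 V

The load sits in parallel with R₂: R₂‖R_L = (560 × 12600) / (560 + 12600) = 536.2 kΩ.
V_out = 20.7 × 536.2 / (383 + 536.2) = 20.7 × 536.2/919.2 = 12.1 V.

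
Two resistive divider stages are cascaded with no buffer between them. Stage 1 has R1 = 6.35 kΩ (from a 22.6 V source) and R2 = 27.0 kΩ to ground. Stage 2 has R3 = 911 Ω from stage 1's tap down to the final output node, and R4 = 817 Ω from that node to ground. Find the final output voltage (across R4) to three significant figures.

V_out ≈ 2.18 V

Stage 2 presents R3+R4 = 1728 Ω as a load on stage 1's tap.
Stage 1's lower leg becomes R2‖(R3+R4) = 1624 Ω, so V_mid = 22.6 × 1624/7974 = 4.603 V.
Stage 2 is itself unloaded: V_out = V_mid × R4/(R3+R4) = 4.603 × 817/1728 = 2.18 V.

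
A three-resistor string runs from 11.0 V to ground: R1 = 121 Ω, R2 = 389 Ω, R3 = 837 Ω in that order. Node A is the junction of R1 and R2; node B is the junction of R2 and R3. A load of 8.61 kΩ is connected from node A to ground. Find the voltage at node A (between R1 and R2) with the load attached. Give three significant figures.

V ≈ 9.89 V

Below node A the series string R2+R3 = 1226 Ω sits in parallel with the 8610 Ω load: 1073 Ω.
V_A = 11.0 × 1073/(121 + 1073) = 9.89 V.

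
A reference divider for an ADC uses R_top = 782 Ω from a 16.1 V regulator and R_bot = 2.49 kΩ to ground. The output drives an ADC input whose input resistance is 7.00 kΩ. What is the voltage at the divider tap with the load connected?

The load sits in parallel with R_bot: R_bot‖R_L = (2490 × 7000) / (2490 + 7000) = 1837 Ω.
V_out = 16.1 × 1837 / (782 + 1837) = 16.1 × 1837/2619 = 11.3 V.

V_out ≈ 11.3 V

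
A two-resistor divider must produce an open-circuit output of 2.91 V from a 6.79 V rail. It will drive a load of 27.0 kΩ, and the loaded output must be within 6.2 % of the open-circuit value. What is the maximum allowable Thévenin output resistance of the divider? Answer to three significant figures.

Loading drop = R_th/(R_th + R_L) ≤ 0.0620, so R_th ≤ R_L · ε/(1−ε) = 27.0 kΩ × 0.0620/0.9380 = 1.78 kΩ.
(Any R1, R2 with R2/(R1+R2) = 0.429 and R1‖R2 ≤ 1.78 kΩ will meet the spec.)

R_th ≤ 1.78 kΩ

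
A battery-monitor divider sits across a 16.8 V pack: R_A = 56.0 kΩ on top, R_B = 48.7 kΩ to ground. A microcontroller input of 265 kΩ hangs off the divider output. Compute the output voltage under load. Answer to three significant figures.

V_out ≈ 7.11 V

The load sits in parallel with R_B: R_B‖R_L = (48.7 × 265) / (48.7 + 265) = 41.14 kΩ.
V_out = 16.8 × 41.14 / (56.0 + 41.14) = 16.8 × 41.14/97.14 = 7.11 V.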